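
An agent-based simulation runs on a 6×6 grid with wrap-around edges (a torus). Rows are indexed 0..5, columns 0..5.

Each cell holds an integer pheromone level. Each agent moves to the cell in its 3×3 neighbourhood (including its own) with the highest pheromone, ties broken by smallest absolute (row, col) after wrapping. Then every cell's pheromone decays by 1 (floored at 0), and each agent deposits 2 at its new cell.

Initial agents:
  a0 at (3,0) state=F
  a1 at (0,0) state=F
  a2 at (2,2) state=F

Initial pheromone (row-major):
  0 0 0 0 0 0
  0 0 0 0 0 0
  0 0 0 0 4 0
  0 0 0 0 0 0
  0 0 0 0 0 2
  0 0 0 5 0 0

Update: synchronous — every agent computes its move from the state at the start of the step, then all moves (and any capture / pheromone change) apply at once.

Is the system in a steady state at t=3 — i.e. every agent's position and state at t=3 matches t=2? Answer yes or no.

t=1: a0@(4,5) a1@(0,0) a2@(1,1) | pheromone: 2 0 0 0 0 0 / 0 2 0 0 0 0 / 0 0 0 0 3 0 / 0 0 0 0 0 0 / 0 0 0 0 0 3 / 0 0 0 4 0 0
t=2: a0@(4,5) a1@(0,0) a2@(0,0) | pheromone: 5 0 0 0 0 0 / 0 1 0 0 0 0 / 0 0 0 0 2 0 / 0 0 0 0 0 0 / 0 0 0 0 0 4 / 0 0 0 3 0 0
t=3: a0@(4,5) a1@(0,0) a2@(0,0) | pheromone: 8 0 0 0 0 0 / 0 0 0 0 0 0 / 0 0 0 0 1 0 / 0 0 0 0 0 0 / 0 0 0 0 0 5 / 0 0 0 2 0 0

yes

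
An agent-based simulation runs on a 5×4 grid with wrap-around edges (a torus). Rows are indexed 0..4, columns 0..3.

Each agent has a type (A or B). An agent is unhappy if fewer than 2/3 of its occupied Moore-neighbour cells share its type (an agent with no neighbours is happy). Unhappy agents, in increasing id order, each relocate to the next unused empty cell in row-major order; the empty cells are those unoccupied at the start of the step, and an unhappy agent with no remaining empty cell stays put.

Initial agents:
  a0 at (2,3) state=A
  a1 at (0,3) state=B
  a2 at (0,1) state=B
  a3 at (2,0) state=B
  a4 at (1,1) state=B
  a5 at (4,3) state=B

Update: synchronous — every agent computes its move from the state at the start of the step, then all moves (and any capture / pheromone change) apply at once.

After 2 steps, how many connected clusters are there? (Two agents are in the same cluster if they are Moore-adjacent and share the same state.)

t=1: a0@(0,0):A a1@(0,3):B a2@(0,1):B a3@(0,2):B a4@(1,1):B a5@(4,3):B
t=2: a0@(1,0):A a1@(0,3):B a2@(0,1):B a3@(0,2):B a4@(1,1):B a5@(4,3):B

2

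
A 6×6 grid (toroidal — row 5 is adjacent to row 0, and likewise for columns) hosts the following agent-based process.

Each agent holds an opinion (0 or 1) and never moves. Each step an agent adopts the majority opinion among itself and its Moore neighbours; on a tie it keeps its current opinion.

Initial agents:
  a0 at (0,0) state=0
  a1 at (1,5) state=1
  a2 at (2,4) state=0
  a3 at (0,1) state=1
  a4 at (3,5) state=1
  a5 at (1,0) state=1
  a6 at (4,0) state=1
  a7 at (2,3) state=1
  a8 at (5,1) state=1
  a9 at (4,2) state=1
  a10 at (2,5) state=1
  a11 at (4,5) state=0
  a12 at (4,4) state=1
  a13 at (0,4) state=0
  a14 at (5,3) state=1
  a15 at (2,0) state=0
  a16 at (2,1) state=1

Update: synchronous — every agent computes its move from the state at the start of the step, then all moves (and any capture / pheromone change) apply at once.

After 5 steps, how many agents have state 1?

17

t=1: a0@(0,0):1 a1@(1,5):0 a2@(2,4):1 a3@(0,1):1 a4@(3,5):1 a5@(1,0):1 a6@(4,0):1 a7@(2,3):1 a8@(5,1):1 a9@(4,2):1 a10@(2,5):1 a11@(4,5):1 a12@(4,4):1 a13@(0,4):1 a14@(5,3):1 a15@(2,0):1 a16@(2,1):1
t=2: a0@(0,0):1 a1@(1,5):1 a2@(2,4):1 a3@(0,1):1 a4@(3,5):1 a5@(1,0):1 a6@(4,0):1 a7@(2,3):1 a8@(5,1):1 a9@(4,2):1 a10@(2,5):1 a11@(4,5):1 a12@(4,4):1 a13@(0,4):1 a14@(5,3):1 a15@(2,0):1 a16@(2,1):1
t=3: (unchanged — steady state)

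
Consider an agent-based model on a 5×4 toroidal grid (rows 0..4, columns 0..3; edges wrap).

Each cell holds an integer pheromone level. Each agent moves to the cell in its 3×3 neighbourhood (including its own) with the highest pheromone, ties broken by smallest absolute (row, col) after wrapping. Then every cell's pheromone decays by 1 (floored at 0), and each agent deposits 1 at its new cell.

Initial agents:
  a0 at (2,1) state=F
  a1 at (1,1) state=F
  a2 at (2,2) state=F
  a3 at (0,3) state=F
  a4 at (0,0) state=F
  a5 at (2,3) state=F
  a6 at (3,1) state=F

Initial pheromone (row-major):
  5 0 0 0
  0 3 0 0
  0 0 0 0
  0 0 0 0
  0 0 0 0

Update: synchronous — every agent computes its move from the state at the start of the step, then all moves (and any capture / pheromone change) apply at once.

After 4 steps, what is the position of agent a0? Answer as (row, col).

(0, 0)

t=1: a0@(1,1) a1@(0,0) a2@(1,1) a3@(0,0) a4@(0,0) a5@(1,0) a6@(2,0) | pheromone: 7 0 0 0 / 1 4 0 0 / 1 0 0 0 / 0 0 0 0 / 0 0 0 0
t=2: a0@(0,0) a1@(0,0) a2@(0,0) a3@(0,0) a4@(0,0) a5@(0,0) a6@(1,1) | pheromone: 12 0 0 0 / 0 4 0 0 / 0 0 0 0 / 0 0 0 0 / 0 0 0 0
t=3: a0@(0,0) a1@(0,0) a2@(0,0) a3@(0,0) a4@(0,0) a5@(0,0) a6@(0,0) | pheromone: 18 0 0 0 / 0 3 0 0 / 0 0 0 0 / 0 0 0 0 / 0 0 0 0
t=4: a0@(0,0) a1@(0,0) a2@(0,0) a3@(0,0) a4@(0,0) a5@(0,0) a6@(0,0) | pheromone: 24 0 0 0 / 0 2 0 0 / 0 0 0 0 / 0 0 0 0 / 0 0 0 0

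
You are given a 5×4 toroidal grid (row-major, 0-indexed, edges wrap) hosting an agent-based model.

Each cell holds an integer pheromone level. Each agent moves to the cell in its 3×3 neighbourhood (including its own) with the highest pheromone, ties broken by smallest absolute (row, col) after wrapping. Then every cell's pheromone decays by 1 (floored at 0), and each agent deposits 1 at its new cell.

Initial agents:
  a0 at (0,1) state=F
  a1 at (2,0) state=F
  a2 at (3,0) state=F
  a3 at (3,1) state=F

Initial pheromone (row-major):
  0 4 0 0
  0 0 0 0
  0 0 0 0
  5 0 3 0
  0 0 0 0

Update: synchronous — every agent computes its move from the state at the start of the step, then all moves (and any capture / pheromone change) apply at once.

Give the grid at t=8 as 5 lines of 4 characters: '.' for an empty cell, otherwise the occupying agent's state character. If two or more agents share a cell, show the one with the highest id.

.F..
....
....
F...
....

t=1: a0@(0,1) a1@(3,0) a2@(3,0) a3@(3,0) | pheromone: 0 4 0 0 / 0 0 0 0 / 0 0 0 0 / 7 0 2 0 / 0 0 0 0
t=2: a0@(0,1) a1@(3,0) a2@(3,0) a3@(3,0) | pheromone: 0 4 0 0 / 0 0 0 0 / 0 0 0 0 / 9 0 1 0 / 0 0 0 0
t=3: a0@(0,1) a1@(3,0) a2@(3,0) a3@(3,0) | pheromone: 0 4 0 0 / 0 0 0 0 / 0 0 0 0 / 11 0 0 0 / 0 0 0 0
t=4: a0@(0,1) a1@(3,0) a2@(3,0) a3@(3,0) | pheromone: 0 4 0 0 / 0 0 0 0 / 0 0 0 0 / 13 0 0 0 / 0 0 0 0
t=5: a0@(0,1) a1@(3,0) a2@(3,0) a3@(3,0) | pheromone: 0 4 0 0 / 0 0 0 0 / 0 0 0 0 / 15 0 0 0 / 0 0 0 0
t=6: a0@(0,1) a1@(3,0) a2@(3,0) a3@(3,0) | pheromone: 0 4 0 0 / 0 0 0 0 / 0 0 0 0 / 17 0 0 0 / 0 0 0 0
t=7: a0@(0,1) a1@(3,0) a2@(3,0) a3@(3,0) | pheromone: 0 4 0 0 / 0 0 0 0 / 0 0 0 0 / 19 0 0 0 / 0 0 0 0
t=8: a0@(0,1) a1@(3,0) a2@(3,0) a3@(3,0) | pheromone: 0 4 0 0 / 0 0 0 0 / 0 0 0 0 / 21 0 0 0 / 0 0 0 0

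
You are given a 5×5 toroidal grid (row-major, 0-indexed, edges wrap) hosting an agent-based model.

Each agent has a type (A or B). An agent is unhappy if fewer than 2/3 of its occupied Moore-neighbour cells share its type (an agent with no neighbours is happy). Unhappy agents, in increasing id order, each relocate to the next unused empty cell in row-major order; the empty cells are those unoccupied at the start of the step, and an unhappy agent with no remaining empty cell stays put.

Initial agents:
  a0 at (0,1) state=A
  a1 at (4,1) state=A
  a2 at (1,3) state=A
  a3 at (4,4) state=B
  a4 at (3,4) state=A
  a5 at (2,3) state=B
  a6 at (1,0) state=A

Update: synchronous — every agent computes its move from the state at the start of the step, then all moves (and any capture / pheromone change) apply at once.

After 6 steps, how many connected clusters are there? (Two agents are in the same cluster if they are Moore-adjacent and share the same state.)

3

t=1: a0@(0,1):A a1@(4,1):A a2@(0,0):A a3@(0,2):B a4@(0,3):A a5@(0,4):B a6@(1,0):A
t=2: a0@(0,1):A a1@(4,1):A a2@(0,0):A a3@(1,1):B a4@(1,2):A a5@(1,3):B a6@(1,0):A
t=3: a0@(0,1):A a1@(4,1):A a2@(0,0):A a3@(0,2):B a4@(0,3):A a5@(0,4):B a6@(1,0):A
t=4: a0@(0,1):A a1@(4,1):A a2@(0,0):A a3@(1,1):B a4@(1,2):A a5@(1,3):B a6@(1,0):A
t=5: a0@(0,1):A a1@(4,1):A a2@(0,0):A a3@(0,2):B a4@(0,3):A a5@(0,4):B a6@(1,0):A
t=6: a0@(0,1):A a1@(4,1):A a2@(0,0):A a3@(1,1):B a4@(1,2):A a5@(1,3):B a6@(1,0):A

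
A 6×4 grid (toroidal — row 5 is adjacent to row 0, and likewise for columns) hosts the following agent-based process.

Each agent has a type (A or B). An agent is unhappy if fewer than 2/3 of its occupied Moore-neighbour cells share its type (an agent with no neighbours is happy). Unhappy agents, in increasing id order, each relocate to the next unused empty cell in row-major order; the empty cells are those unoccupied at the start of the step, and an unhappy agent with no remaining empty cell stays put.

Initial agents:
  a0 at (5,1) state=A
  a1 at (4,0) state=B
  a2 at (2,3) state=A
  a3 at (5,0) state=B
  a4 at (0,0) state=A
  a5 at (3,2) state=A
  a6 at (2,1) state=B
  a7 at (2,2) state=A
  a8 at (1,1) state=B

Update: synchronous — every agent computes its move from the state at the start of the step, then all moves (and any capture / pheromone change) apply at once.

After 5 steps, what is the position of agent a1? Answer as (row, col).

(0, 2)

t=1: a0@(0,1):A a1@(0,2):B a2@(2,3):A a3@(0,3):B a4@(1,0):A a5@(3,2):A a6@(1,2):B a7@(1,3):A a8@(2,0):B
t=2: a0@(0,0):A a1@(1,1):B a2@(2,1):A a3@(2,2):B a4@(3,0):A a5@(3,2):A a6@(3,1):B a7@(3,3):A a8@(4,0):B
t=3: a0@(0,1):A a1@(0,2):B a2@(0,3):A a3@(1,0):B a4@(1,2):A a5@(1,3):A a6@(2,0):B a7@(2,3):A a8@(4,1):B
t=4: a0@(0,0):A a1@(1,1):B a2@(2,1):A a3@(2,2):B a4@(1,2):A a5@(3,0):A a6@(3,1):B a7@(3,2):A a8@(4,1):B
t=5: a0@(0,1):A a1@(0,2):B a2@(0,3):A a3@(1,0):B a4@(1,3):A a5@(2,0):A a6@(2,3):B a7@(3,3):A a8@(4,0):B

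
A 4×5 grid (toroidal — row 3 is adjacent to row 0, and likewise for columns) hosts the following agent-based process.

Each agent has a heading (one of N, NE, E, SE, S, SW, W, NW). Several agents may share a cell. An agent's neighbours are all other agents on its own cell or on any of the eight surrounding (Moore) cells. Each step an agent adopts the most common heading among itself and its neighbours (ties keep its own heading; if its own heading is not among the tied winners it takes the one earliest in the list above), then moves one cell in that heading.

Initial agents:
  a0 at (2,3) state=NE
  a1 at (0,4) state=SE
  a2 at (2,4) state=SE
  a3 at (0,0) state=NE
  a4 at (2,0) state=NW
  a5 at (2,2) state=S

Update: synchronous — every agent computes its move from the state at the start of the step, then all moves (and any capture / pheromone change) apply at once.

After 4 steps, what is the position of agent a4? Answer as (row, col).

(2, 1)

t=1: a0@(1,4):NE a1@(1,0):SE a2@(3,0):SE a3@(3,1):NE a4@(1,4):NW a5@(3,2):S
t=2: a0@(0,0):NE a1@(2,1):SE a2@(0,1):SE a3@(2,2):NE a4@(0,3):NW a5@(0,2):S
t=3: a0@(3,1):NE a1@(3,2):SE a2@(1,2):SE a3@(1,3):NE a4@(3,2):NW a5@(1,2):S
t=4: a0@(2,2):NE a1@(0,3):SE a2@(2,3):SE a3@(0,4):NE a4@(2,1):NW a5@(2,2):S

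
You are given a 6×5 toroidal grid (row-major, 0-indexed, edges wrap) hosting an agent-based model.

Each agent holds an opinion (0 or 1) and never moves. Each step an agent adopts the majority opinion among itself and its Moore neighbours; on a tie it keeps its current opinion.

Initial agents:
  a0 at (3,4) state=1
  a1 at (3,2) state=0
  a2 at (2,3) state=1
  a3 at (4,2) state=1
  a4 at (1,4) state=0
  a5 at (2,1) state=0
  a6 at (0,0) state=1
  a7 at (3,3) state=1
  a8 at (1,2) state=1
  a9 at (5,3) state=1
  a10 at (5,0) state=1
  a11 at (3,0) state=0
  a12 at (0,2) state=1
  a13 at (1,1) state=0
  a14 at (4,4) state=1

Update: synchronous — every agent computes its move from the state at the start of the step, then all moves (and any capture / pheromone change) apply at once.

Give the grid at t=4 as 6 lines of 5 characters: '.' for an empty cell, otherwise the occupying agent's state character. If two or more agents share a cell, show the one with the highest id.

1.1..
.11.1
.1.1.
1.111
..1.1
1..1.

t=1: a0@(3,4):1 a1@(3,2):1 a2@(2,3):1 a3@(4,2):1 a4@(1,4):1 a5@(2,1):0 a6@(0,0):1 a7@(3,3):1 a8@(1,2):1 a9@(5,3):1 a10@(5,0):1 a11@(3,0):0 a12@(0,2):1 a13@(1,1):1 a14@(4,4):1
t=2: a0@(3,4):1 a1@(3,2):1 a2@(2,3):1 a3@(4,2):1 a4@(1,4):1 a5@(2,1):1 a6@(0,0):1 a7@(3,3):1 a8@(1,2):1 a9@(5,3):1 a10@(5,0):1 a11@(3,0):0 a12@(0,2):1 a13@(1,1):1 a14@(4,4):1
t=3: a0@(3,4):1 a1@(3,2):1 a2@(2,3):1 a3@(4,2):1 a4@(1,4):1 a5@(2,1):1 a6@(0,0):1 a7@(3,3):1 a8@(1,2):1 a9@(5,3):1 a10@(5,0):1 a11@(3,0):1 a12@(0,2):1 a13@(1,1):1 a14@(4,4):1
t=4: (unchanged — steady state)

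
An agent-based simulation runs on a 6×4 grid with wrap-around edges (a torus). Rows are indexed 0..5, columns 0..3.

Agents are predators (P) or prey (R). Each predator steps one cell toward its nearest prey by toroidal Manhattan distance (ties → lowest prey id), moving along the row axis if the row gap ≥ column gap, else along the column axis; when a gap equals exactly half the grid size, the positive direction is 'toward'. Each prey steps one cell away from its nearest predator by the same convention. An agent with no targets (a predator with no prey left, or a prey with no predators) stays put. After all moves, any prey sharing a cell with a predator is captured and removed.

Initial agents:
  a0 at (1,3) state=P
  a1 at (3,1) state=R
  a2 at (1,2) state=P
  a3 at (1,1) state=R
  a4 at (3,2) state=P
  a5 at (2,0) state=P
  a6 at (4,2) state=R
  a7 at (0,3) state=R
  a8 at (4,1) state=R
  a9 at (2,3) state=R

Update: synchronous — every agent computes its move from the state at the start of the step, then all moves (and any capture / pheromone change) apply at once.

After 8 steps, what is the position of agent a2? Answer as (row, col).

(5, 0)

t=1: a0@(0,3):P a1@(3,0):R a2@(1,1):P a3@(1,0):R a4@(3,1):P a5@(2,3):P a6@(5,2):R a7@(5,3):R a8@(5,1):R a9@(3,3):R
t=2: a0@(5,3):P a2@(1,0):P a3@(1,3):R a4@(3,0):P a5@(3,3):P a6@(4,2):R a7@(4,3):R a8@(4,1):R a9@(4,3):R
t=3: a0@(4,3):P a2@(1,3):P a3@(1,2):R a4@(4,0):P a5@(4,3):P a6@(3,2):R a7@(3,3):R a8@(5,1):R a9@(3,3):R
t=4: a0@(3,3):P a2@(1,2):P a3@(1,1):R a4@(3,0):P a5@(3,3):P a6@(2,2):R a7@(2,3):R a8@(0,1):R a9@(2,3):R
t=5: a0@(2,3):P a2@(1,1):P a3@(1,0):R a4@(2,0):P a5@(2,3):P a6@(3,2):R a7@(1,3):R a8@(5,1):R a9@(1,3):R
t=6: a0@(1,3):P a2@(1,0):P a4@(1,0):P a5@(1,3):P a6@(4,2):R a7@(0,3):R a8@(4,1):R a9@(0,3):R
t=7: a0@(0,3):P a2@(0,0):P a4@(0,0):P a5@(0,3):P a6@(3,2):R a7@(5,3):R a8@(3,1):R a9@(5,3):R
t=8: a0@(5,3):P a2@(5,0):P a4@(5,0):P a5@(5,3):P a6@(2,2):R a7@(4,3):R a8@(2,1):R a9@(4,3):R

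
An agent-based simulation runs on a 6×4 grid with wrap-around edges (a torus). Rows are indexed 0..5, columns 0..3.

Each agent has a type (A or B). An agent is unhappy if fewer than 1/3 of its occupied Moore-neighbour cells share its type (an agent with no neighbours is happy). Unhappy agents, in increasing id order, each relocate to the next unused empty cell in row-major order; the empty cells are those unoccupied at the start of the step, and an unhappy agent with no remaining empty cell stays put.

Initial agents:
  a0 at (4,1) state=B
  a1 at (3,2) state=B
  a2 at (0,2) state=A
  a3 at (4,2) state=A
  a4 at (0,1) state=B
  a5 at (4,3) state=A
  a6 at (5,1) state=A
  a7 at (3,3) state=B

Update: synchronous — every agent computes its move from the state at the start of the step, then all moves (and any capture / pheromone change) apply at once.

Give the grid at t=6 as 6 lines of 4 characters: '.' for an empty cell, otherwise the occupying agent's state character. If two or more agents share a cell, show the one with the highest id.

t=1: a0@(4,1):B a1@(3,2):B a2@(0,2):A a3@(4,2):A a4@(0,0):B a5@(4,3):A a6@(5,1):A a7@(3,3):B
t=2: a0@(4,1):B a1@(3,2):B a2@(0,2):A a3@(4,2):A a4@(0,1):B a5@(4,3):A a6@(5,1):A a7@(3,3):B
t=3: a0@(4,1):B a1@(3,2):B a2@(0,2):A a3@(4,2):A a4@(0,0):B a5@(4,3):A a6@(5,1):A a7@(3,3):B
t=4: a0@(4,1):B a1@(3,2):B a2@(0,2):A a3@(4,2):A a4@(0,1):B a5@(4,3):A a6@(5,1):A a7@(3,3):B
t=5: a0@(4,1):B a1@(3,2):B a2@(0,2):A a3@(4,2):A a4@(0,0):B a5@(4,3):A a6@(5,1):A a7@(3,3):B
t=6: a0@(4,1):B a1@(3,2):B a2@(0,2):A a3@(4,2):A a4@(0,1):B a5@(4,3):A a6@(5,1):A a7@(3,3):B

.BA.
....
....
..BB
.BAA
.A..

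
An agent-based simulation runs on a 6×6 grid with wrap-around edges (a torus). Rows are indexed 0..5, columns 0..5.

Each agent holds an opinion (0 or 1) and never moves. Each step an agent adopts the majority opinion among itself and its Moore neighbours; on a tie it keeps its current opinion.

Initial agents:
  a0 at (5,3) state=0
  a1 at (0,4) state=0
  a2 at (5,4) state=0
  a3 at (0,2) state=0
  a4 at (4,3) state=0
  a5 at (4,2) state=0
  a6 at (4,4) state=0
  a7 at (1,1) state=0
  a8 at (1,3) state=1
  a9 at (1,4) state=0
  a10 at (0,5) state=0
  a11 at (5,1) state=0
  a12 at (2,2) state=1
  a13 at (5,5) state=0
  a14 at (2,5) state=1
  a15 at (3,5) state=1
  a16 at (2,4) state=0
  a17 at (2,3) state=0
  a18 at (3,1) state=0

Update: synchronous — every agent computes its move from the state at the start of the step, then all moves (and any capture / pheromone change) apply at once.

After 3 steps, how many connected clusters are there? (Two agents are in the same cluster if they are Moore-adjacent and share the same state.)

t=1: a0@(5,3):0 a1@(0,4):0 a2@(5,4):0 a3@(0,2):0 a4@(4,3):0 a5@(4,2):0 a6@(4,4):0 a7@(1,1):0 a8@(1,3):0 a9@(1,4):0 a10@(0,5):0 a11@(5,1):0 a12@(2,2):0 a13@(5,5):0 a14@(2,5):1 a15@(3,5):1 a16@(2,4):0 a17@(2,3):0 a18@(3,1):0
t=2: (unchanged — steady state)

2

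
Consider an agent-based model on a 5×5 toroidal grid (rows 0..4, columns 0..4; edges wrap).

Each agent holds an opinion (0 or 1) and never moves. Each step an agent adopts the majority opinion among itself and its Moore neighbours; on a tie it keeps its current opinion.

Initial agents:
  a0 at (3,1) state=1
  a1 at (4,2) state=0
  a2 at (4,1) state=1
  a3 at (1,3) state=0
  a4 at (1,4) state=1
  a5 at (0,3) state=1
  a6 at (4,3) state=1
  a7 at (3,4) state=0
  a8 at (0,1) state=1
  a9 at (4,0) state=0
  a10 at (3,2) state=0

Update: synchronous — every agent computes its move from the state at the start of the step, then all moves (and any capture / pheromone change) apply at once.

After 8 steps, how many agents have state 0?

t=1: a0@(3,1):0 a1@(4,2):1 a2@(4,1):1 a3@(1,3):1 a4@(1,4):1 a5@(0,3):1 a6@(4,3):0 a7@(3,4):0 a8@(0,1):1 a9@(4,0):1 a10@(3,2):1
t=2: a0@(3,1):1 a1@(4,2):1 a2@(4,1):1 a3@(1,3):1 a4@(1,4):1 a5@(0,3):1 a6@(4,3):1 a7@(3,4):0 a8@(0,1):1 a9@(4,0):1 a10@(3,2):1
t=3: a0@(3,1):1 a1@(4,2):1 a2@(4,1):1 a3@(1,3):1 a4@(1,4):1 a5@(0,3):1 a6@(4,3):1 a7@(3,4):1 a8@(0,1):1 a9@(4,0):1 a10@(3,2):1
t=4: (unchanged — steady state)

0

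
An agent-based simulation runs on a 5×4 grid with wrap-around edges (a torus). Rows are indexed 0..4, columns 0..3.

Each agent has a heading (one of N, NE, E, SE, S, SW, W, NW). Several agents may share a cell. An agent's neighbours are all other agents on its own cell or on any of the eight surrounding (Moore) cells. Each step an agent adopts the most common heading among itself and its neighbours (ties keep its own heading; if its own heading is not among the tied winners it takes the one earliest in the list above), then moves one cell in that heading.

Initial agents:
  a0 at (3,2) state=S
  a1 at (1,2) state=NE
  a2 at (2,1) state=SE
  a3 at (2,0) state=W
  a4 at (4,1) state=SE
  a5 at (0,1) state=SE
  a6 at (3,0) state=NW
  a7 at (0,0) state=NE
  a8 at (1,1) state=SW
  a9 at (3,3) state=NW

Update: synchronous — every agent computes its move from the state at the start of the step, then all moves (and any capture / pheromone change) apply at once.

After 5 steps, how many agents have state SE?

t=1: a0@(4,3):SE a1@(2,3):SE a2@(3,2):SE a3@(1,3):NW a4@(0,2):SE a5@(1,2):SE a6@(2,3):NW a7@(1,1):SE a8@(0,2):NE a9@(2,2):NW
t=2: a0@(0,0):SE a1@(3,0):SE a2@(4,3):SE a3@(0,2):NW a4@(1,3):SE a5@(2,3):SE a6@(1,2):NW a7@(2,2):SE a8@(1,3):SE a9@(3,3):SE
t=3: a0@(1,1):SE a1@(4,1):SE a2@(0,0):SE a3@(1,3):SE a4@(2,0):SE a5@(3,0):SE a6@(2,3):SE a7@(3,3):SE a8@(2,0):SE a9@(4,0):SE
t=4: a0@(2,2):SE a1@(0,2):SE a2@(1,1):SE a3@(2,0):SE a4@(3,1):SE a5@(4,1):SE a6@(3,0):SE a7@(4,0):SE a8@(3,1):SE a9@(0,1):SE
t=5: a0@(3,3):SE a1@(1,3):SE a2@(2,2):SE a3@(3,1):SE a4@(4,2):SE a5@(0,2):SE a6@(4,1):SE a7@(0,1):SE a8@(4,2):SE a9@(1,2):SE

10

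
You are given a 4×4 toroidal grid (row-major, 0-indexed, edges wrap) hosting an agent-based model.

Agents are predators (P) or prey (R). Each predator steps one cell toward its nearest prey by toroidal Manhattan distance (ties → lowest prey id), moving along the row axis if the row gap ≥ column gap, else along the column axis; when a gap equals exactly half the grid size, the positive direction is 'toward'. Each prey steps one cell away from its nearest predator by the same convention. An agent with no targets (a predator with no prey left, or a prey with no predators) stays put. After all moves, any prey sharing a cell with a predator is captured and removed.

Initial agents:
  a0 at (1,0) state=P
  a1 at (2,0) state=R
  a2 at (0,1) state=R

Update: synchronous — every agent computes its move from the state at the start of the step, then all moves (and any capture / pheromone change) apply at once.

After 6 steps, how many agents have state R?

2

t=1: a0@(2,0):P a1@(3,0):R a2@(3,1):R
t=2: a0@(3,0):P a1@(0,0):R a2@(0,1):R
t=3: a0@(0,0):P a1@(1,0):R a2@(1,1):R
t=4: a0@(1,0):P a1@(2,0):R a2@(2,1):R
t=5: a0@(2,0):P a1@(3,0):R a2@(3,1):R
t=6: a0@(3,0):P a1@(0,0):R a2@(0,1):R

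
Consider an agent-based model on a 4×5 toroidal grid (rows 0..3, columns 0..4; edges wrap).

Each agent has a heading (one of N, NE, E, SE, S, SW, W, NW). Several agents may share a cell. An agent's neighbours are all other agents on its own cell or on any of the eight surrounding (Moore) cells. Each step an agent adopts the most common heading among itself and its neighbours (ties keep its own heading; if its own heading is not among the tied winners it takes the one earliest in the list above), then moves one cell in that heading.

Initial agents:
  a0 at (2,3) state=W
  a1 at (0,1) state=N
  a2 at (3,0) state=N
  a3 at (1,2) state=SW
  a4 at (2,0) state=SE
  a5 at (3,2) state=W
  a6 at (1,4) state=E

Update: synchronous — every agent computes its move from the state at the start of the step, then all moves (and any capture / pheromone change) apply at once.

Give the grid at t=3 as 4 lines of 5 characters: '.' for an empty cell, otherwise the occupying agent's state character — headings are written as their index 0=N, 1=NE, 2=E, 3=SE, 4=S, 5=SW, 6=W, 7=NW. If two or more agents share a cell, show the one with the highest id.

t=1: a0@(2,2):W a1@(3,1):N a2@(2,0):N a3@(2,1):SW a4@(3,1):SE a5@(3,1):W a6@(1,0):E
t=2: a0@(2,1):W a1@(2,1):N a2@(1,0):N a3@(1,1):N a4@(2,1):N a5@(3,0):W a6@(1,1):E
t=3: a0@(1,1):N a1@(1,1):N a2@(0,0):N a3@(0,1):N a4@(1,1):N a5@(3,4):W a6@(0,1):N

00...
.0...
.....
....6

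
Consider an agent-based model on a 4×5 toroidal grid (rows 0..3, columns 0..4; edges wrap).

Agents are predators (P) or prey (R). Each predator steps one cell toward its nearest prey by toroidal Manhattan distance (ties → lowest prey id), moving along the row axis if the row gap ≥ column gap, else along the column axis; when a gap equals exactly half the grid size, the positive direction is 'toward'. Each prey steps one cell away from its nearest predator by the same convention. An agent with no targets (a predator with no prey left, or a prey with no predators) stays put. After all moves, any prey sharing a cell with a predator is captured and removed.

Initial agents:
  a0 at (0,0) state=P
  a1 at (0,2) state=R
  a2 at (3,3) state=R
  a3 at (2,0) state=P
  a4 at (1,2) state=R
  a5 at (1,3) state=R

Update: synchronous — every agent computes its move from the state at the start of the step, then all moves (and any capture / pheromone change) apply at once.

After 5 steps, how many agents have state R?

t=1: a0@(0,1):P a1@(0,3):R a2@(3,2):R a3@(2,4):P a4@(1,3):R a5@(1,2):R
t=2: a0@(0,2):P a1@(0,4):R a2@(2,2):R a3@(1,4):P a4@(0,3):R a5@(2,2):R
t=3: a0@(0,3):P a1@(3,4):R a2@(1,2):R a3@(0,4):P a5@(1,2):R
t=4: a0@(3,3):P a1@(2,4):R a2@(2,2):R a3@(3,4):P a5@(2,2):R
t=5: a0@(2,3):P a1@(1,4):R a2@(1,2):R a3@(2,4):P a5@(1,2):R

3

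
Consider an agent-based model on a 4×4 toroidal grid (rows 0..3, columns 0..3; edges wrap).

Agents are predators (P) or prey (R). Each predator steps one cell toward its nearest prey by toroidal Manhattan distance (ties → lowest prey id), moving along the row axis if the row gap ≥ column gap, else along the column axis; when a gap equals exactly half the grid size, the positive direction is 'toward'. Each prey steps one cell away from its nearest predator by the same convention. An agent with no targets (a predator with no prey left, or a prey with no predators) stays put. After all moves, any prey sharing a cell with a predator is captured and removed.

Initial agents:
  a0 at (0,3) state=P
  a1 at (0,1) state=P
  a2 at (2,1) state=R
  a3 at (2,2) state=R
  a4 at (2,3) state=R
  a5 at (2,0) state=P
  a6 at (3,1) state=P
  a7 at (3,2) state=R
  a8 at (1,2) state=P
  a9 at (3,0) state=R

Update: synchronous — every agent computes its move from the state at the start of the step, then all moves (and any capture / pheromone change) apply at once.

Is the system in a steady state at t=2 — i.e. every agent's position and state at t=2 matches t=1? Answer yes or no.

no

t=1: a0@(1,3):P a1@(1,1):P a3@(3,2):R a5@(2,1):P a6@(2,1):P a7@(3,3):R a8@(2,2):P a9@(0,0):R
t=2: a0@(2,3):P a1@(0,1):P a3@(0,2):R a5@(3,1):P a6@(3,1):P a8@(3,2):P a9@(3,0):R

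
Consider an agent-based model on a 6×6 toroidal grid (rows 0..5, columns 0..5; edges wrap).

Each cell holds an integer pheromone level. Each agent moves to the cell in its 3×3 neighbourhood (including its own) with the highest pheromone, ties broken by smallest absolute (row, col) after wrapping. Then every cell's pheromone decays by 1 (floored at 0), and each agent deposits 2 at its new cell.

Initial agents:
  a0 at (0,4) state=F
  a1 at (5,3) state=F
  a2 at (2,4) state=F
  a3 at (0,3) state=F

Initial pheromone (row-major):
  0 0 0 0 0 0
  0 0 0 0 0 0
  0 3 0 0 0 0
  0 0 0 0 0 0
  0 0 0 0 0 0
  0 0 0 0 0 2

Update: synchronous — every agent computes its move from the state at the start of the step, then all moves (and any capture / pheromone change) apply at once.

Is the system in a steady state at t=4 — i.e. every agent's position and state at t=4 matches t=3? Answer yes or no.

yes

t=1: a0@(5,5) a1@(0,2) a2@(1,3) a3@(0,2) | pheromone: 0 0 4 0 0 0 / 0 0 0 2 0 0 / 0 2 0 0 0 0 / 0 0 0 0 0 0 / 0 0 0 0 0 0 / 0 0 0 0 0 3
t=2: a0@(5,5) a1@(0,2) a2@(0,2) a3@(0,2) | pheromone: 0 0 9 0 0 0 / 0 0 0 1 0 0 / 0 1 0 0 0 0 / 0 0 0 0 0 0 / 0 0 0 0 0 0 / 0 0 0 0 0 4
t=3: a0@(5,5) a1@(0,2) a2@(0,2) a3@(0,2) | pheromone: 0 0 14 0 0 0 / 0 0 0 0 0 0 / 0 0 0 0 0 0 / 0 0 0 0 0 0 / 0 0 0 0 0 0 / 0 0 0 0 0 5
t=4: a0@(5,5) a1@(0,2) a2@(0,2) a3@(0,2) | pheromone: 0 0 19 0 0 0 / 0 0 0 0 0 0 / 0 0 0 0 0 0 / 0 0 0 0 0 0 / 0 0 0 0 0 0 / 0 0 0 0 0 6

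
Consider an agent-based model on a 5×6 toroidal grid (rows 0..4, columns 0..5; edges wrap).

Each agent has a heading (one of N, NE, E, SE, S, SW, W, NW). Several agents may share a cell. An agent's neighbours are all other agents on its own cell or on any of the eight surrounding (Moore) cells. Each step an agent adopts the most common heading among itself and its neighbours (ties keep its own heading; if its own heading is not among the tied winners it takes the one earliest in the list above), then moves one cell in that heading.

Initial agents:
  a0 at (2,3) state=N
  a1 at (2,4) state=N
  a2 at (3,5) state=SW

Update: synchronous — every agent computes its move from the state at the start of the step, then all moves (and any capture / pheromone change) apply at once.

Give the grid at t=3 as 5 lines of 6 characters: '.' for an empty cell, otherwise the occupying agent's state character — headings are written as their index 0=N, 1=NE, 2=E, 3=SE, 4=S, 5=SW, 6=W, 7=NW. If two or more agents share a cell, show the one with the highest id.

......
......
......
......
...00.

t=1: a0@(1,3):N a1@(1,4):N a2@(4,4):SW
t=2: a0@(0,3):N a1@(0,4):N a2@(0,3):SW
t=3: a0@(4,3):N a1@(4,4):N a2@(4,3):N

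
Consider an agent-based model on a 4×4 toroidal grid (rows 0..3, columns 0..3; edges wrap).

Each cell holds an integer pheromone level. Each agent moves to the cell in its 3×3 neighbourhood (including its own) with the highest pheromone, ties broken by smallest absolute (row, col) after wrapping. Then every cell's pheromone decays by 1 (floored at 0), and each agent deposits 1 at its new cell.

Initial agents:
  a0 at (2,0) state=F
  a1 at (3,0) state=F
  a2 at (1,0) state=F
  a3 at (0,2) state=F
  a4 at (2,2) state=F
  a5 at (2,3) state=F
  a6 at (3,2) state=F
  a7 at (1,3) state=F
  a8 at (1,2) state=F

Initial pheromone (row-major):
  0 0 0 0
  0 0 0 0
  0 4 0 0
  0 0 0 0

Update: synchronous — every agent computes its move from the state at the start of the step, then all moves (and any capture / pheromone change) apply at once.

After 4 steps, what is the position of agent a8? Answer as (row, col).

(2, 1)

t=1: a0@(2,1) a1@(2,1) a2@(2,1) a3@(0,1) a4@(2,1) a5@(1,0) a6@(2,1) a7@(0,0) a8@(2,1) | pheromone: 1 1 0 0 / 1 0 0 0 / 0 9 0 0 / 0 0 0 0
t=2: a0@(2,1) a1@(2,1) a2@(2,1) a3@(0,0) a4@(2,1) a5@(2,1) a6@(2,1) a7@(0,0) a8@(2,1) | pheromone: 2 0 0 0 / 0 0 0 0 / 0 15 0 0 / 0 0 0 0
t=3: a0@(2,1) a1@(2,1) a2@(2,1) a3@(0,0) a4@(2,1) a5@(2,1) a6@(2,1) a7@(0,0) a8@(2,1) | pheromone: 3 0 0 0 / 0 0 0 0 / 0 21 0 0 / 0 0 0 0
t=4: a0@(2,1) a1@(2,1) a2@(2,1) a3@(0,0) a4@(2,1) a5@(2,1) a6@(2,1) a7@(0,0) a8@(2,1) | pheromone: 4 0 0 0 / 0 0 0 0 / 0 27 0 0 / 0 0 0 0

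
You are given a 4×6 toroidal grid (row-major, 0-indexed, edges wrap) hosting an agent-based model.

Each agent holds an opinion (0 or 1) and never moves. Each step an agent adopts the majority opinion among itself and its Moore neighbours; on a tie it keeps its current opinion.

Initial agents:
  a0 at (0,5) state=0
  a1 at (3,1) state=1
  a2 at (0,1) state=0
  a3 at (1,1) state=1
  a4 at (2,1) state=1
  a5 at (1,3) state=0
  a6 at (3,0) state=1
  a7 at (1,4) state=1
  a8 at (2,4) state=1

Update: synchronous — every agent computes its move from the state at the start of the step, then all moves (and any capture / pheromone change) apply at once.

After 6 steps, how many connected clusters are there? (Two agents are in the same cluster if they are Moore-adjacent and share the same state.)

1

t=1: a0@(0,5):1 a1@(3,1):1 a2@(0,1):1 a3@(1,1):1 a4@(2,1):1 a5@(1,3):1 a6@(3,0):1 a7@(1,4):1 a8@(2,4):1
t=2: (unchanged — steady state)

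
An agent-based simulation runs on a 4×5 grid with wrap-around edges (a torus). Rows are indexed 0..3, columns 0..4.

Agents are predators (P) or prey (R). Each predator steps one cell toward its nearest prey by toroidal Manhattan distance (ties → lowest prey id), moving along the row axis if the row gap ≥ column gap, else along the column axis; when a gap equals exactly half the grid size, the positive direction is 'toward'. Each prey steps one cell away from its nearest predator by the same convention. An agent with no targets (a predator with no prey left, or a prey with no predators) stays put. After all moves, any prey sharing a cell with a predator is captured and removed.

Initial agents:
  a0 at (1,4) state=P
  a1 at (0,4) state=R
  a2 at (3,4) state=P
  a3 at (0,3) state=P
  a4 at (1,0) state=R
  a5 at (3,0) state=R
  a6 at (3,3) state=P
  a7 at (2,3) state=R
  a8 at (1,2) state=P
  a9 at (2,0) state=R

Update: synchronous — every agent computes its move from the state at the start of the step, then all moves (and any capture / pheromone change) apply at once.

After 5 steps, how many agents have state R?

t=1: a0@(0,4):P a1@(3,4):R a2@(0,4):P a3@(0,4):P a5@(3,1):R a6@(2,3):P a7@(1,3):R a8@(1,1):P a9@(3,0):R
t=2: a0@(3,4):P a1@(2,4):R a2@(3,4):P a3@(3,4):P a6@(1,3):P a7@(0,3):R a8@(2,1):P a9@(2,0):R
t=3: a0@(2,4):P a1@(1,4):R a2@(2,4):P a3@(2,4):P a6@(0,3):P a7@(3,3):R a8@(2,0):P
t=4: a0@(1,4):P a1@(0,4):R a2@(1,4):P a3@(1,4):P a6@(3,3):P a7@(2,3):R a8@(1,0):P
t=5: a0@(0,4):P a1@(3,4):R a2@(0,4):P a3@(0,4):P a6@(2,3):P a7@(1,3):R a8@(0,0):P

2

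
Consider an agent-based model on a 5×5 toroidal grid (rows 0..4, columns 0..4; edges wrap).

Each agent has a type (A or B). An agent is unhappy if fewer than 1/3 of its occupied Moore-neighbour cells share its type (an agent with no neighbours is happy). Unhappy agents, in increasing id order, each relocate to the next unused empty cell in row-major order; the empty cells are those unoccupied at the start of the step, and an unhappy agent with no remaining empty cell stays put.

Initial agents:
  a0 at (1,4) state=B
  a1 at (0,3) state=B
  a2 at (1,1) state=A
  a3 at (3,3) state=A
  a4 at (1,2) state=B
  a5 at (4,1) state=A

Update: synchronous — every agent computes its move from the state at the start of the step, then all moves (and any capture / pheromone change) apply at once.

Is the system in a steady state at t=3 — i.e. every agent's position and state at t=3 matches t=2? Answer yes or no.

yes

t=1: a0@(1,4):B a1@(0,3):B a2@(0,0):A a3@(3,3):A a4@(1,2):B a5@(4,1):A
t=2: (unchanged — steady state)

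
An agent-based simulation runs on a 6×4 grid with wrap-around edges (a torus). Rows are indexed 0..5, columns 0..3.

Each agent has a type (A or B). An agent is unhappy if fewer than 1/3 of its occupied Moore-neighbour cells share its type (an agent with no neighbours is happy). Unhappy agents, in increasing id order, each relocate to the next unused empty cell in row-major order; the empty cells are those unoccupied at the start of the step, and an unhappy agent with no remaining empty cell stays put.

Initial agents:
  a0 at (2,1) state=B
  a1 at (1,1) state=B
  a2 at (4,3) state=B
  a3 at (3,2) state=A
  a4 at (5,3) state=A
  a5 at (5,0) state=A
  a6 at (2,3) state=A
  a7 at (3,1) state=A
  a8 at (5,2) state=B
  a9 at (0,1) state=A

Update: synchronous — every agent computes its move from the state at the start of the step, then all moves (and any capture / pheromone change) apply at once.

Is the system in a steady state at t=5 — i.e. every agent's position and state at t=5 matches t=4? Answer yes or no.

yes

t=1: a0@(2,1):B a1@(1,1):B a2@(0,0):B a3@(3,2):A a4@(5,3):A a5@(5,0):A a6@(2,3):A a7@(3,1):A a8@(5,2):B a9@(0,1):A
t=2: a0@(2,1):B a1@(1,1):B a2@(0,2):B a3@(3,2):A a4@(5,3):A a5@(5,0):A a6@(2,3):A a7@(3,1):A a8@(0,3):B a9@(1,0):A
t=3: a0@(0,0):B a1@(1,1):B a2@(0,2):B a3@(3,2):A a4@(5,3):A a5@(5,0):A a6@(2,3):A a7@(3,1):A a8@(0,1):B a9@(1,2):A
t=4: a0@(0,0):B a1@(1,1):B a2@(0,2):B a3@(3,2):A a4@(5,3):A a5@(5,0):A a6@(2,3):A a7@(3,1):A a8@(0,1):B a9@(0,3):A
t=5: (unchanged — steady state)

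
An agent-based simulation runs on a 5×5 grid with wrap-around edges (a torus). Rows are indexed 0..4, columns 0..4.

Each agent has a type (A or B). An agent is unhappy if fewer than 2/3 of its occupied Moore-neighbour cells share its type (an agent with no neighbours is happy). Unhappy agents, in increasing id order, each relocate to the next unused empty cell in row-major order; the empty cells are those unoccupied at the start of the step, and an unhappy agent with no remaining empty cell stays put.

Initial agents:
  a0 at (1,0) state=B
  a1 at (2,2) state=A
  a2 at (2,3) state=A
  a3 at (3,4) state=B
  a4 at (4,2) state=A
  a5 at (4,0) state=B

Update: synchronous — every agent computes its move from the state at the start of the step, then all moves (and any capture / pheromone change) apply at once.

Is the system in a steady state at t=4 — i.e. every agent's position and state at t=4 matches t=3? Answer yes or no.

no

t=1: a0@(1,0):B a1@(2,2):A a2@(0,0):A a3@(0,1):B a4@(4,2):A a5@(4,0):B
t=2: a0@(0,2):B a1@(2,2):A a2@(0,3):A a3@(0,4):B a4@(1,1):A a5@(1,2):B
t=3: a0@(0,0):B a1@(0,1):A a2@(1,0):A a3@(1,3):B a4@(1,4):A a5@(2,0):B
t=4: a0@(0,2):B a1@(0,3):A a2@(0,4):A a3@(1,1):B a4@(1,2):A a5@(2,1):B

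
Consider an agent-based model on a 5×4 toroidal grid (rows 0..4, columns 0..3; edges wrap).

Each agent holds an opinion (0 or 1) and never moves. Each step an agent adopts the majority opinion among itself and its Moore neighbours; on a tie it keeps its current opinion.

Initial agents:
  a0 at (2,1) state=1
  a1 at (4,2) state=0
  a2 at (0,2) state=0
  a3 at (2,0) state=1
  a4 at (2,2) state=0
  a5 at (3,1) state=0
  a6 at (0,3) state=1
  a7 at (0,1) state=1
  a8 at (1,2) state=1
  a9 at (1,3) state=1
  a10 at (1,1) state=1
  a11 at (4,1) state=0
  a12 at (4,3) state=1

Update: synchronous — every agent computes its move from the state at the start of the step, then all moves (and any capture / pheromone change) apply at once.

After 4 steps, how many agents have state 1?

t=1: a0@(2,1):1 a1@(4,2):0 a2@(0,2):1 a3@(2,0):1 a4@(2,2):1 a5@(3,1):0 a6@(0,3):1 a7@(0,1):1 a8@(1,2):1 a9@(1,3):1 a10@(1,1):1 a11@(4,1):0 a12@(4,3):1
t=2: a0@(2,1):1 a1@(4,2):1 a2@(0,2):1 a3@(2,0):1 a4@(2,2):1 a5@(3,1):0 a6@(0,3):1 a7@(0,1):1 a8@(1,2):1 a9@(1,3):1 a10@(1,1):1 a11@(4,1):0 a12@(4,3):1
t=3: a0@(2,1):1 a1@(4,2):1 a2@(0,2):1 a3@(2,0):1 a4@(2,2):1 a5@(3,1):1 a6@(0,3):1 a7@(0,1):1 a8@(1,2):1 a9@(1,3):1 a10@(1,1):1 a11@(4,1):1 a12@(4,3):1
t=4: (unchanged — steady state)

13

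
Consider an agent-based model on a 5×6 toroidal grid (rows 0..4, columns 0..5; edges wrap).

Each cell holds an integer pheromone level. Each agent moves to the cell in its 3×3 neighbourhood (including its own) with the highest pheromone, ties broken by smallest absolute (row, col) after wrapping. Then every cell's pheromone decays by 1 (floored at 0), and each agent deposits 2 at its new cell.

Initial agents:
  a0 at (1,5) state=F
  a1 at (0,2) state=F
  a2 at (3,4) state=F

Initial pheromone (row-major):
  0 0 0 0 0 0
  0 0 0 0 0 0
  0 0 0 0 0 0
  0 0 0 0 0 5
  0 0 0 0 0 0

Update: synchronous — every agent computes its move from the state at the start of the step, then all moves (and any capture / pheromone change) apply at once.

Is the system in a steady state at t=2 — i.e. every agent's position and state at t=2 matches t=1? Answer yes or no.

t=1: a0@(0,0) a1@(0,1) a2@(3,5) | pheromone: 2 2 0 0 0 0 / 0 0 0 0 0 0 / 0 0 0 0 0 0 / 0 0 0 0 0 6 / 0 0 0 0 0 0
t=2: a0@(0,0) a1@(0,0) a2@(3,5) | pheromone: 5 1 0 0 0 0 / 0 0 0 0 0 0 / 0 0 0 0 0 0 / 0 0 0 0 0 7 / 0 0 0 0 0 0

no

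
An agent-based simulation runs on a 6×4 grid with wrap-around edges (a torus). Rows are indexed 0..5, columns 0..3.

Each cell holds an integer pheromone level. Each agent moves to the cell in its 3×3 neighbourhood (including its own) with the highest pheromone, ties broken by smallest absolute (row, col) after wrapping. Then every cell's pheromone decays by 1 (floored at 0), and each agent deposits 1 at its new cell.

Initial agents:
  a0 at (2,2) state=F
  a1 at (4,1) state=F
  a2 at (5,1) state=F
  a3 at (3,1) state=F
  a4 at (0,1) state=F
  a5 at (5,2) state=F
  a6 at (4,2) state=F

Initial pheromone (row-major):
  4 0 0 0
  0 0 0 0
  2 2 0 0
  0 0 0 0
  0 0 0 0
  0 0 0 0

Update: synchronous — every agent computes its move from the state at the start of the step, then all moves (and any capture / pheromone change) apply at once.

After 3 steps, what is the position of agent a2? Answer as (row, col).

t=1: a0@(2,1) a1@(3,0) a2@(0,0) a3@(2,0) a4@(0,0) a5@(0,1) a6@(3,1) | pheromone: 5 1 0 0 / 0 0 0 0 / 2 2 0 0 / 1 1 0 0 / 0 0 0 0 / 0 0 0 0
t=2: a0@(2,0) a1@(2,0) a2@(0,0) a3@(2,0) a4@(0,0) a5@(0,0) a6@(2,0) | pheromone: 7 0 0 0 / 0 0 0 0 / 5 1 0 0 / 0 0 0 0 / 0 0 0 0 / 0 0 0 0
t=3: a0@(2,0) a1@(2,0) a2@(0,0) a3@(2,0) a4@(0,0) a5@(0,0) a6@(2,0) | pheromone: 9 0 0 0 / 0 0 0 0 / 8 0 0 0 / 0 0 0 0 / 0 0 0 0 / 0 0 0 0

(0, 0)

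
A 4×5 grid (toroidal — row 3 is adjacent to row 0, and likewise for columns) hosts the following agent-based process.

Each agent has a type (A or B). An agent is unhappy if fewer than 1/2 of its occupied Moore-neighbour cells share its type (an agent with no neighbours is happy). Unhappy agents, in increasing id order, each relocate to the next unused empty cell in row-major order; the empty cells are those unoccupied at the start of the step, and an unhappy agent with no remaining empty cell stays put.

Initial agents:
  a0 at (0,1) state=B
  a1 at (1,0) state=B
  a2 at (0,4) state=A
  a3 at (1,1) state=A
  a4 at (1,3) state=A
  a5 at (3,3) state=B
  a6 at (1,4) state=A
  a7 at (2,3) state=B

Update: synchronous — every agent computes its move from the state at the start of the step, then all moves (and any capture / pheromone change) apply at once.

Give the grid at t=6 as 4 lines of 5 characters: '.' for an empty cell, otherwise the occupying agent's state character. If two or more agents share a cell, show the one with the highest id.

B.AA.
B.AA.
BB...
.....

t=1: a0@(0,1):B a1@(0,0):B a2@(0,4):A a3@(0,2):A a4@(1,3):A a5@(3,3):B a6@(1,4):A a7@(0,3):B
t=2: a0@(0,1):B a1@(1,0):B a2@(1,1):A a3@(1,2):A a4@(1,3):A a5@(2,0):B a6@(1,4):A a7@(2,1):B
t=3: a0@(0,0):B a1@(1,0):B a2@(0,2):A a3@(1,2):A a4@(1,3):A a5@(2,0):B a6@(0,3):A a7@(2,1):B
t=4: (unchanged — steady state)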